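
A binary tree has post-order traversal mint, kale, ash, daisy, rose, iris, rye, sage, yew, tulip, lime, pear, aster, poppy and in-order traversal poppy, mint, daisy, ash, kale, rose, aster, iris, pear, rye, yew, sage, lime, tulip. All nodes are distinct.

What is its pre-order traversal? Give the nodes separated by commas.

poppy, aster, rose, daisy, mint, ash, kale, pear, iris, lime, yew, rye, sage, tulip

The last element of post-order is the root; it splits in-order into left and right subtrees.
Root poppy: left subtree has 0 nodes { }, right has 13 {mint, daisy, ash, kale, rose, aster, iris, pear, rye, yew, sage, lime, tulip}.
  Root aster: left subtree has 5 nodes {mint, daisy, ash, kale, rose}, right has 7 {iris, pear, rye, yew, sage, lime, tulip}.
    Root rose: left subtree has 4 nodes {mint, daisy, ash, kale}, right has 0 { }.
      Root daisy: left subtree has 1 node {mint}, right has 2 {ash, kale}.
        Root ash: left subtree has 0 nodes { }, right has 1 {kale}.
    Root pear: left subtree has 1 node {iris}, right has 5 {rye, yew, sage, lime, tulip}.
      Root lime: left subtree has 3 nodes {rye, yew, sage}, right has 1 {tulip}.
        Root yew: left subtree has 1 node {rye}, right has 1 {sage}.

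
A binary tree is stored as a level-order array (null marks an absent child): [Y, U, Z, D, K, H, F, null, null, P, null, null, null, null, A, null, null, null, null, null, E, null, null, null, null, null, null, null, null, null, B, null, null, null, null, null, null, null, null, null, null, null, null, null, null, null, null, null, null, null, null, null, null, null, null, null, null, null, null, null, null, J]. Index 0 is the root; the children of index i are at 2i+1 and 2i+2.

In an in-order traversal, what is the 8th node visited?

In-order visits the left subtree, then the node, then the right subtree.
At Y: go left to U.
  At U: go left to D.
    D is a leaf — visit D.
  Visit U.
  At U: go right to K.
    At K: go left to P.
      At P: no left child.
      Visit P.
      At P: go right to E.
        E is a leaf — visit E.
    Visit K.
    At K: no right child.
Visit Y.
At Y: go right to Z.
  At Z: go left to H.
    H is a leaf — visit H.
  Visit Z.
  At Z: go right to F.
    At F: no left child.
    Visit F.
    At F: go right to A.
      At A: no left child.
      Visit A.
      At A: go right to B.
        At B: go left to J.
          J is a leaf — visit J.
        Visit B.
        At B: no right child.
Full in-order sequence: D, U, P, E, K, Y, H, Z, F, A, J, B.

Z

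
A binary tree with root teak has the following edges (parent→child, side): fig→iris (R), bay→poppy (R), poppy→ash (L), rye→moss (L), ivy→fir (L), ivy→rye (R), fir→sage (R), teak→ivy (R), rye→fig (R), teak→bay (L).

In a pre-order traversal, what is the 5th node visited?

Pre-order visits the node, then its left subtree, then its right subtree.
Visit teak.
At teak: go left to bay.
  Visit bay.
  At bay: no left child.
  At bay: go right to poppy.
    Visit poppy.
    At poppy: go left to ash.
      ash is a leaf — visit ash.
    At poppy: no right child.
At teak: go right to ivy.
  Visit ivy.
  At ivy: go left to fir.
    Visit fir.
    At fir: no left child.
    At fir: go right to sage.
      sage is a leaf — visit sage.
  At ivy: go right to rye.
    Visit rye.
    At rye: go left to moss.
      moss is a leaf — visit moss.
    At rye: go right to fig.
      Visit fig.
      At fig: no left child.
      At fig: go right to iris.
        iris is a leaf — visit iris.
Full pre-order sequence: teak, bay, poppy, ash, ivy, fir, sage, rye, moss, fig, iris.

ivy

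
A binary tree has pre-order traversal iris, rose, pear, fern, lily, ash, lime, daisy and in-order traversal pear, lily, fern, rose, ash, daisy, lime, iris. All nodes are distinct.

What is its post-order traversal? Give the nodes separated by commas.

The first element of pre-order is the root; it splits in-order into left and right subtrees.
Root iris: left subtree has 7 nodes {pear, lily, fern, rose, ash, daisy, lime}, right has 0 { }.
  Root rose: left subtree has 3 nodes {pear, lily, fern}, right has 3 {ash, daisy, lime}.
    Root pear: left subtree has 0 nodes { }, right has 2 {lily, fern}.
      Root fern: left subtree has 1 node {lily}, right has 0 { }.
    Root ash: left subtree has 0 nodes { }, right has 2 {daisy, lime}.
      Root lime: left subtree has 1 node {daisy}, right has 0 { }.

lily, fern, pear, daisy, lime, ash, rose, iris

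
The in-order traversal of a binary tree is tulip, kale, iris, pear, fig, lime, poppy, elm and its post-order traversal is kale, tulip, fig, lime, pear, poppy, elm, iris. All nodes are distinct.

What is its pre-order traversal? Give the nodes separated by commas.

The last element of post-order is the root; it splits in-order into left and right subtrees.
Root iris: left subtree has 2 nodes {tulip, kale}, right has 5 {pear, fig, lime, poppy, elm}.
  Root tulip: left subtree has 0 nodes { }, right has 1 {kale}.
  Root elm: left subtree has 4 nodes {pear, fig, lime, poppy}, right has 0 { }.
    Root poppy: left subtree has 3 nodes {pear, fig, lime}, right has 0 { }.
      Root pear: left subtree has 0 nodes { }, right has 2 {fig, lime}.
        Root lime: left subtree has 1 node {fig}, right has 0 { }.

iris, tulip, kale, elm, poppy, pear, lime, fig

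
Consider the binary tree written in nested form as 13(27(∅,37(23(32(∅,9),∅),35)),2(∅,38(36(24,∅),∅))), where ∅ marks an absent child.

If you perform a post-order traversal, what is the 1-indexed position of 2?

Post-order visits the left subtree, then the right subtree, then the node.
At 13: go left to 27.
  At 27: no left child.
  At 27: go right to 37.
    At 37: go left to 23.
      At 23: go left to 32.
        At 32: no left child.
        At 32: go right to 9.
          9 is a leaf — visit 9.
        Visit 32.
      At 23: no right child.
      Visit 23.
    At 37: go right to 35.
      35 is a leaf — visit 35.
    Visit 37.
  Visit 27.
At 13: go right to 2.
  At 2: no left child.
  At 2: go right to 38.
    At 38: go left to 36.
      At 36: go left to 24.
        24 is a leaf — visit 24.
      At 36: no right child.
      Visit 36.
    At 38: no right child.
    Visit 38.
  Visit 2.
Visit 13.
Full post-order sequence: 9, 32, 23, 35, 37, 27, 24, 36, 38, 2, 13.

10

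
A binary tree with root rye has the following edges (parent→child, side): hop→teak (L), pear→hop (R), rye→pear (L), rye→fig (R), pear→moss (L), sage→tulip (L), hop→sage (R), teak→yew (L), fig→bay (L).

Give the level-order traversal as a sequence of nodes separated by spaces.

Level-order visits nodes level by level from the root, left to right within each level.
Level 0: rye
Level 1: pear, fig
Level 2: moss, hop, bay
Level 3: teak, sage
Level 4: yew, tulip

rye pear fig moss hop bay teak sage yew tulip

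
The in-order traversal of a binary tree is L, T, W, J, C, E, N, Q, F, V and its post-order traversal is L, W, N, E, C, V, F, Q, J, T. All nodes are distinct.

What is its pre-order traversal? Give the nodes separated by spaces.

The last element of post-order is the root; it splits in-order into left and right subtrees.
Root T: left subtree has 1 node {L}, right has 8 {W, J, C, E, N, Q, F, V}.
  Root J: left subtree has 1 node {W}, right has 6 {C, E, N, Q, F, V}.
    Root Q: left subtree has 3 nodes {C, E, N}, right has 2 {F, V}.
      Root C: left subtree has 0 nodes { }, right has 2 {E, N}.
        Root E: left subtree has 0 nodes { }, right has 1 {N}.
      Root F: left subtree has 0 nodes { }, right has 1 {V}.

T L J W Q C E N F V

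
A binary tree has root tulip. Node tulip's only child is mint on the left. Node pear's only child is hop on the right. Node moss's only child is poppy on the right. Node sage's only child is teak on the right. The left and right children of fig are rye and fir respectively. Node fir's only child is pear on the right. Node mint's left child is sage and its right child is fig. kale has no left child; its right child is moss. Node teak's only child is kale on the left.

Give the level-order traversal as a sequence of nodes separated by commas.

Level-order visits nodes level by level from the root, left to right within each level.
Level 0: tulip
Level 1: mint
Level 2: sage, fig
Level 3: teak, rye, fir
Level 4: kale, pear
Level 5: moss, hop
Level 6: poppy

tulip, mint, sage, fig, teak, rye, fir, kale, pear, moss, hop, poppy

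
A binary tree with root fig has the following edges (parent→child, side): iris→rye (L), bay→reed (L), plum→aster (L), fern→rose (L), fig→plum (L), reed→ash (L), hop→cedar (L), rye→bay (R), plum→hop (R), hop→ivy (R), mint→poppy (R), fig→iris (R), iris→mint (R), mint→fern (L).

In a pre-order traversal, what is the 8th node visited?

rye

Pre-order visits the node, then its left subtree, then its right subtree.
Visit fig.
At fig: go left to plum.
  Visit plum.
  At plum: go left to aster.
    aster is a leaf — visit aster.
  At plum: go right to hop.
    Visit hop.
    At hop: go left to cedar.
      cedar is a leaf — visit cedar.
    At hop: go right to ivy.
      ivy is a leaf — visit ivy.
At fig: go right to iris.
  Visit iris.
  At iris: go left to rye.
    Visit rye.
    At rye: no left child.
    At rye: go right to bay.
      Visit bay.
      At bay: go left to reed.
        Visit reed.
        At reed: go left to ash.
          ash is a leaf — visit ash.
        At reed: no right child.
      At bay: no right child.
  At iris: go right to mint.
    Visit mint.
    At mint: go left to fern.
      Visit fern.
      At fern: go left to rose.
        rose is a leaf — visit rose.
      At fern: no right child.
    At mint: go right to poppy.
      poppy is a leaf — visit poppy.
Full pre-order sequence: fig, plum, aster, hop, cedar, ivy, iris, rye, bay, reed, ash, mint, fern, rose, poppy.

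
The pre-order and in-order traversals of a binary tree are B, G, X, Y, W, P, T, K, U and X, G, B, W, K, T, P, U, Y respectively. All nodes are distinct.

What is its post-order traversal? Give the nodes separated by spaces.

X G K T U P W Y B

The first element of pre-order is the root; it splits in-order into left and right subtrees.
Root B: left subtree has 2 nodes {X, G}, right has 6 {W, K, T, P, U, Y}.
  Root G: left subtree has 1 node {X}, right has 0 { }.
  Root Y: left subtree has 5 nodes {W, K, T, P, U}, right has 0 { }.
    Root W: left subtree has 0 nodes { }, right has 4 {K, T, P, U}.
      Root P: left subtree has 2 nodes {K, T}, right has 1 {U}.
        Root T: left subtree has 1 node {K}, right has 0 { }.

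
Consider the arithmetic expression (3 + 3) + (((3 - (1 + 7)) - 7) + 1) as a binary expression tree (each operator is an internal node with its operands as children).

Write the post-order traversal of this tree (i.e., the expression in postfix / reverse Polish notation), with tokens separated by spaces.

Post-order on an expression tree gives postfix notation: for each operator, emit left operand, right operand, then the operator.

3 3 + 3 1 7 + - 7 - 1 + +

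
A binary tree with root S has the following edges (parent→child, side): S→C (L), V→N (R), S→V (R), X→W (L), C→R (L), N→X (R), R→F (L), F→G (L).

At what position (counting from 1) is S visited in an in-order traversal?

In-order visits the left subtree, then the node, then the right subtree.
At S: go left to C.
  At C: go left to R.
    At R: go left to F.
      At F: go left to G.
        G is a leaf — visit G.
      Visit F.
      At F: no right child.
    Visit R.
    At R: no right child.
  Visit C.
  At C: no right child.
Visit S.
At S: go right to V.
  At V: no left child.
  Visit V.
  At V: go right to N.
    At N: no left child.
    Visit N.
    At N: go right to X.
      At X: go left to W.
        W is a leaf — visit W.
      Visit X.
      At X: no right child.
Full in-order sequence: G, F, R, C, S, V, N, W, X.

5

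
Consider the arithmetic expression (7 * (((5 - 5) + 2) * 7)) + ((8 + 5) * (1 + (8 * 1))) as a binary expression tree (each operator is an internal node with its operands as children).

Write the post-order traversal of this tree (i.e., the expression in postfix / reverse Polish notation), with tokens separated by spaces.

Post-order on an expression tree gives postfix notation: for each operator, emit left operand, right operand, then the operator.

7 5 5 - 2 + 7 * * 8 5 + 1 8 1 * + * +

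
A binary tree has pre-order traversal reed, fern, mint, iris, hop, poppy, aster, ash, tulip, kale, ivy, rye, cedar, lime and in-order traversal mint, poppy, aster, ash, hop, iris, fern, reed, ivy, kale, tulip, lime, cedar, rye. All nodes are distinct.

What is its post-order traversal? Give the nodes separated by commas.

The first element of pre-order is the root; it splits in-order into left and right subtrees.
Root reed: left subtree has 7 nodes {mint, poppy, aster, ash, hop, iris, fern}, right has 6 {ivy, kale, tulip, lime, cedar, rye}.
  Root fern: left subtree has 6 nodes {mint, poppy, aster, ash, hop, iris}, right has 0 { }.
    Root mint: left subtree has 0 nodes { }, right has 5 {poppy, aster, ash, hop, iris}.
      Root iris: left subtree has 4 nodes {poppy, aster, ash, hop}, right has 0 { }.
        Root hop: left subtree has 3 nodes {poppy, aster, ash}, right has 0 { }.
          Root poppy: left subtree has 0 nodes { }, right has 2 {aster, ash}.
            Root aster: left subtree has 0 nodes { }, right has 1 {ash}.
  Root tulip: left subtree has 2 nodes {ivy, kale}, right has 3 {lime, cedar, rye}.
    Root kale: left subtree has 1 node {ivy}, right has 0 { }.
    Root rye: left subtree has 2 nodes {lime, cedar}, right has 0 { }.
      Root cedar: left subtree has 1 node {lime}, right has 0 { }.

ash, aster, poppy, hop, iris, mint, fern, ivy, kale, lime, cedar, rye, tulip, reed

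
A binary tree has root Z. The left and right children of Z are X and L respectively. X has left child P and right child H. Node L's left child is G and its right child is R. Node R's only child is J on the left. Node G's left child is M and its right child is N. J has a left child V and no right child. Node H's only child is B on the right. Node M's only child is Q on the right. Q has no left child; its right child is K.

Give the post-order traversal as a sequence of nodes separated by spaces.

P B H X K Q M N G V J R L Z

Post-order visits the left subtree, then the right subtree, then the node.
At Z: go left to X.
  At X: go left to P.
    P is a leaf — visit P.
  At X: go right to H.
    At H: no left child.
    At H: go right to B.
      B is a leaf — visit B.
    Visit H.
  Visit X.
At Z: go right to L.
  At L: go left to G.
    At G: go left to M.
      At M: no left child.
      At M: go right to Q.
        At Q: no left child.
        At Q: go right to K.
          K is a leaf — visit K.
        Visit Q.
      Visit M.
    At G: go right to N.
      N is a leaf — visit N.
    Visit G.
  At L: go right to R.
    At R: go left to J.
      At J: go left to V.
        V is a leaf — visit V.
      At J: no right child.
      Visit J.
    At R: no right child.
    Visit R.
  Visit L.
Visit Z.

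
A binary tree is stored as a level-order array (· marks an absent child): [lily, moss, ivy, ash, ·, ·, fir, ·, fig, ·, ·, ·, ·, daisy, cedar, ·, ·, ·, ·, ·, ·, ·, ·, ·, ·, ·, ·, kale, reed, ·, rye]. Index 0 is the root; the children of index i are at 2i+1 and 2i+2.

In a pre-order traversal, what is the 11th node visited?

rye

Pre-order visits the node, then its left subtree, then its right subtree.
Visit lily.
At lily: go left to moss.
  Visit moss.
  At moss: go left to ash.
    Visit ash.
    At ash: no left child.
    At ash: go right to fig.
      fig is a leaf — visit fig.
  At moss: no right child.
At lily: go right to ivy.
  Visit ivy.
  At ivy: no left child.
  At ivy: go right to fir.
    Visit fir.
    At fir: go left to daisy.
      Visit daisy.
      At daisy: go left to kale.
        kale is a leaf — visit kale.
      At daisy: go right to reed.
        reed is a leaf — visit reed.
    At fir: go right to cedar.
      Visit cedar.
      At cedar: no left child.
      At cedar: go right to rye.
        rye is a leaf — visit rye.
Full pre-order sequence: lily, moss, ash, fig, ivy, fir, daisy, kale, reed, cedar, rye.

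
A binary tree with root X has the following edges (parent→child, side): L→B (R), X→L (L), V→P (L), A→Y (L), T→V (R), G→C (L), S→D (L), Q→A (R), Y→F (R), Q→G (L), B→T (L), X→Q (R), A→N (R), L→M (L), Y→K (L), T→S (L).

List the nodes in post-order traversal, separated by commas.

Post-order visits the left subtree, then the right subtree, then the node.
At X: go left to L.
  At L: go left to M.
    M is a leaf — visit M.
  At L: go right to B.
    At B: go left to T.
      At T: go left to S.
        At S: go left to D.
          D is a leaf — visit D.
        At S: no right child.
        Visit S.
      At T: go right to V.
        At V: go left to P.
          P is a leaf — visit P.
        At V: no right child.
        Visit V.
      Visit T.
    At B: no right child.
    Visit B.
  Visit L.
At X: go right to Q.
  At Q: go left to G.
    At G: go left to C.
      C is a leaf — visit C.
    At G: no right child.
    Visit G.
  At Q: go right to A.
    At A: go left to Y.
      At Y: go left to K.
        K is a leaf — visit K.
      At Y: go right to F.
        F is a leaf — visit F.
      Visit Y.
    At A: go right to N.
      N is a leaf — visit N.
    Visit A.
  Visit Q.
Visit X.

M, D, S, P, V, T, B, L, C, G, K, F, Y, N, A, Q, X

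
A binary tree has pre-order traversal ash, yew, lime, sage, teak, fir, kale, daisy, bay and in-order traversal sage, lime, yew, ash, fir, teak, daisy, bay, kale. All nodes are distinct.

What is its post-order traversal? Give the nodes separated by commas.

The first element of pre-order is the root; it splits in-order into left and right subtrees.
Root ash: left subtree has 3 nodes {sage, lime, yew}, right has 5 {fir, teak, daisy, bay, kale}.
  Root yew: left subtree has 2 nodes {sage, lime}, right has 0 { }.
    Root lime: left subtree has 1 node {sage}, right has 0 { }.
  Root teak: left subtree has 1 node {fir}, right has 3 {daisy, bay, kale}.
    Root kale: left subtree has 2 nodes {daisy, bay}, right has 0 { }.
      Root daisy: left subtree has 0 nodes { }, right has 1 {bay}.

sage, lime, yew, fir, bay, daisy, kale, teak, ash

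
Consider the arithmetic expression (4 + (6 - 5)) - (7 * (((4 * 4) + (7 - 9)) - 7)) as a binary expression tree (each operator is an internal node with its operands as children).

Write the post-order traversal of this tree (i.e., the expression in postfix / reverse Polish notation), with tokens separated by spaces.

4 6 5 - + 7 4 4 * 7 9 - + 7 - * -

Post-order on an expression tree gives postfix notation: for each operator, emit left operand, right operand, then the operator.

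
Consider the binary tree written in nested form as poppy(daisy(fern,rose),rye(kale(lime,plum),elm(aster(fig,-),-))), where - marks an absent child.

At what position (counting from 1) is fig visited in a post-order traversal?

Post-order visits the left subtree, then the right subtree, then the node.
At poppy: go left to daisy.
  At daisy: go left to fern.
    fern is a leaf — visit fern.
  At daisy: go right to rose.
    rose is a leaf — visit rose.
  Visit daisy.
At poppy: go right to rye.
  At rye: go left to kale.
    At kale: go left to lime.
      lime is a leaf — visit lime.
    At kale: go right to plum.
      plum is a leaf — visit plum.
    Visit kale.
  At rye: go right to elm.
    At elm: go left to aster.
      At aster: go left to fig.
        fig is a leaf — visit fig.
      At aster: no right child.
      Visit aster.
    At elm: no right child.
    Visit elm.
  Visit rye.
Visit poppy.
Full post-order sequence: fern, rose, daisy, lime, plum, kale, fig, aster, elm, rye, poppy.

7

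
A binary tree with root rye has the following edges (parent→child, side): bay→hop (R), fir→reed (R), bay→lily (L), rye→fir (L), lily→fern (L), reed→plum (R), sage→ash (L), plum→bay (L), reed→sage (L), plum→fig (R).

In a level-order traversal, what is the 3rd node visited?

Level-order visits nodes level by level from the root, left to right within each level.
Level 0: rye
Level 1: fir
Level 2: reed
Level 3: sage, plum
Level 4: ash, bay, fig
Level 5: lily, hop
Level 6: fern
Full level-order sequence: rye, fir, reed, sage, plum, ash, bay, fig, lily, hop, fern.

reed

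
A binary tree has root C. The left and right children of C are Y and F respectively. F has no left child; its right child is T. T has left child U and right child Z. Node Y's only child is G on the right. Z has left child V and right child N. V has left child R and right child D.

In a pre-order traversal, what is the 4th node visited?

Pre-order visits the node, then its left subtree, then its right subtree.
Visit C.
At C: go left to Y.
  Visit Y.
  At Y: no left child.
  At Y: go right to G.
    G is a leaf — visit G.
At C: go right to F.
  Visit F.
  At F: no left child.
  At F: go right to T.
    Visit T.
    At T: go left to U.
      U is a leaf — visit U.
    At T: go right to Z.
      Visit Z.
      At Z: go left to V.
        Visit V.
        At V: go left to R.
          R is a leaf — visit R.
        At V: go right to D.
          D is a leaf — visit D.
      At Z: go right to N.
        N is a leaf — visit N.
Full pre-order sequence: C, Y, G, F, T, U, Z, V, R, D, N.

F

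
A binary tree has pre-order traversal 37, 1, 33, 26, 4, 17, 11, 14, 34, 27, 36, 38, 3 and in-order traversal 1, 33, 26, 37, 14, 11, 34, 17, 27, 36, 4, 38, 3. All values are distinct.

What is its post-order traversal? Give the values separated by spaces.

26 33 1 14 34 11 36 27 17 3 38 4 37

The first element of pre-order is the root; it splits in-order into left and right subtrees.
Root 37: left subtree has 3 nodes {1, 33, 26}, right has 9 {14, 11, 34, 17, 27, 36, 4, 38, 3}.
  Root 1: left subtree has 0 nodes { }, right has 2 {33, 26}.
    Root 33: left subtree has 0 nodes { }, right has 1 {26}.
  Root 4: left subtree has 6 nodes {14, 11, 34, 17, 27, 36}, right has 2 {38, 3}.
    Root 17: left subtree has 3 nodes {14, 11, 34}, right has 2 {27, 36}.
      Root 11: left subtree has 1 node {14}, right has 1 {34}.
      Root 27: left subtree has 0 nodes { }, right has 1 {36}.
    Root 38: left subtree has 0 nodes { }, right has 1 {3}.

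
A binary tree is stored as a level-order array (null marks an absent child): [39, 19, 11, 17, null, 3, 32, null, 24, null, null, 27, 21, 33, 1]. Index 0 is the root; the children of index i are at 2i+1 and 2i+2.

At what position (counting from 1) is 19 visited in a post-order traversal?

3

Post-order visits the left subtree, then the right subtree, then the node.
At 39: go left to 19.
  At 19: go left to 17.
    At 17: no left child.
    At 17: go right to 24.
      24 is a leaf — visit 24.
    Visit 17.
  At 19: no right child.
  Visit 19.
At 39: go right to 11.
  At 11: go left to 3.
    At 3: go left to 27.
      27 is a leaf — visit 27.
    At 3: go right to 21.
      21 is a leaf — visit 21.
    Visit 3.
  At 11: go right to 32.
    At 32: go left to 33.
      33 is a leaf — visit 33.
    At 32: go right to 1.
      1 is a leaf — visit 1.
    Visit 32.
  Visit 11.
Visit 39.
Full post-order sequence: 24, 17, 19, 27, 21, 3, 33, 1, 32, 11, 39.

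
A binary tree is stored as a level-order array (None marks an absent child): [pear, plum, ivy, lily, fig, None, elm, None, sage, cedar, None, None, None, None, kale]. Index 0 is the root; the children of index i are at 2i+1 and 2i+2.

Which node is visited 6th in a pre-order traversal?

cedar

Pre-order visits the node, then its left subtree, then its right subtree.
Visit pear.
At pear: go left to plum.
  Visit plum.
  At plum: go left to lily.
    Visit lily.
    At lily: no left child.
    At lily: go right to sage.
      sage is a leaf — visit sage.
  At plum: go right to fig.
    Visit fig.
    At fig: go left to cedar.
      cedar is a leaf — visit cedar.
    At fig: no right child.
At pear: go right to ivy.
  Visit ivy.
  At ivy: no left child.
  At ivy: go right to elm.
    Visit elm.
    At elm: no left child.
    At elm: go right to kale.
      kale is a leaf — visit kale.
Full pre-order sequence: pear, plum, lily, sage, fig, cedar, ivy, elm, kale.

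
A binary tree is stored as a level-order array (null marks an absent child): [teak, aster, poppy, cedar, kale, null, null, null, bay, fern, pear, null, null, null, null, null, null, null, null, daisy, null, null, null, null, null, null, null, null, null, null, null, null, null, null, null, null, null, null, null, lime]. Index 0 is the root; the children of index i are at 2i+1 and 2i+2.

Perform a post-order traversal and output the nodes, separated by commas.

Post-order visits the left subtree, then the right subtree, then the node.
At teak: go left to aster.
  At aster: go left to cedar.
    At cedar: no left child.
    At cedar: go right to bay.
      bay is a leaf — visit bay.
    Visit cedar.
  At aster: go right to kale.
    At kale: go left to fern.
      At fern: go left to daisy.
        At daisy: go left to lime.
          lime is a leaf — visit lime.
        At daisy: no right child.
        Visit daisy.
      At fern: no right child.
      Visit fern.
    At kale: go right to pear.
      pear is a leaf — visit pear.
    Visit kale.
  Visit aster.
At teak: go right to poppy.
  poppy is a leaf — visit poppy.
Visit teak.

bay, cedar, lime, daisy, fern, pear, kale, aster, poppy, teak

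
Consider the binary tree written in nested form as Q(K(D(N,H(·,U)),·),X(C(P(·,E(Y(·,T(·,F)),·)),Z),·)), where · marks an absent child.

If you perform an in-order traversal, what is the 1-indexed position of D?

In-order visits the left subtree, then the node, then the right subtree.
At Q: go left to K.
  At K: go left to D.
    At D: go left to N.
      N is a leaf — visit N.
    Visit D.
    At D: go right to H.
      At H: no left child.
      Visit H.
      At H: go right to U.
        U is a leaf — visit U.
  Visit K.
  At K: no right child.
Visit Q.
At Q: go right to X.
  At X: go left to C.
    At C: go left to P.
      At P: no left child.
      Visit P.
      At P: go right to E.
        At E: go left to Y.
          At Y: no left child.
          Visit Y.
          At Y: go right to T.
            At T: no left child.
            Visit T.
            At T: go right to F.
              F is a leaf — visit F.
        Visit E.
        At E: no right child.
    Visit C.
    At C: go right to Z.
      Z is a leaf — visit Z.
  Visit X.
  At X: no right child.
Full in-order sequence: N, D, H, U, K, Q, P, Y, T, F, E, C, Z, X.

2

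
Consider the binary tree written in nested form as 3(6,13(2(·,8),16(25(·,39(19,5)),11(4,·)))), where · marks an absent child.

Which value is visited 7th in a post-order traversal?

25

Post-order visits the left subtree, then the right subtree, then the node.
At 3: go left to 6.
  6 is a leaf — visit 6.
At 3: go right to 13.
  At 13: go left to 2.
    At 2: no left child.
    At 2: go right to 8.
      8 is a leaf — visit 8.
    Visit 2.
  At 13: go right to 16.
    At 16: go left to 25.
      At 25: no left child.
      At 25: go right to 39.
        At 39: go left to 19.
          19 is a leaf — visit 19.
        At 39: go right to 5.
          5 is a leaf — visit 5.
        Visit 39.
      Visit 25.
    At 16: go right to 11.
      At 11: go left to 4.
        4 is a leaf — visit 4.
      At 11: no right child.
      Visit 11.
    Visit 16.
  Visit 13.
Visit 3.
Full post-order sequence: 6, 8, 2, 19, 5, 39, 25, 4, 11, 16, 13, 3.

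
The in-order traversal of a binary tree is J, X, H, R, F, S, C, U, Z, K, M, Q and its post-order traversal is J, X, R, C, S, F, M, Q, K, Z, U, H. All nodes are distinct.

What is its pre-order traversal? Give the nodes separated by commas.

H, X, J, U, F, R, S, C, Z, K, Q, M

The last element of post-order is the root; it splits in-order into left and right subtrees.
Root H: left subtree has 2 nodes {J, X}, right has 9 {R, F, S, C, U, Z, K, M, Q}.
  Root X: left subtree has 1 node {J}, right has 0 { }.
  Root U: left subtree has 4 nodes {R, F, S, C}, right has 4 {Z, K, M, Q}.
    Root F: left subtree has 1 node {R}, right has 2 {S, C}.
      Root S: left subtree has 0 nodes { }, right has 1 {C}.
    Root Z: left subtree has 0 nodes { }, right has 3 {K, M, Q}.
      Root K: left subtree has 0 nodes { }, right has 2 {M, Q}.
        Root Q: left subtree has 1 node {M}, right has 0 { }.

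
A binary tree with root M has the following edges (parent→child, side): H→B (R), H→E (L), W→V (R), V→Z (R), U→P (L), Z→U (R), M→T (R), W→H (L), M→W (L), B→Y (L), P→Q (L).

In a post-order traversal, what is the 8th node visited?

Z

Post-order visits the left subtree, then the right subtree, then the node.
At M: go left to W.
  At W: go left to H.
    At H: go left to E.
      E is a leaf — visit E.
    At H: go right to B.
      At B: go left to Y.
        Y is a leaf — visit Y.
      At B: no right child.
      Visit B.
    Visit H.
  At W: go right to V.
    At V: no left child.
    At V: go right to Z.
      At Z: no left child.
      At Z: go right to U.
        At U: go left to P.
          At P: go left to Q.
            Q is a leaf — visit Q.
          At P: no right child.
          Visit P.
        At U: no right child.
        Visit U.
      Visit Z.
    Visit V.
  Visit W.
At M: go right to T.
  T is a leaf — visit T.
Visit M.
Full post-order sequence: E, Y, B, H, Q, P, U, Z, V, W, T, M.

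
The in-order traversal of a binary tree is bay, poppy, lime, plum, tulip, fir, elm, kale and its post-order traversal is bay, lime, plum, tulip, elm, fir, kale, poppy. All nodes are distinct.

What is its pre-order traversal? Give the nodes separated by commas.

poppy, bay, kale, fir, tulip, plum, lime, elm

The last element of post-order is the root; it splits in-order into left and right subtrees.
Root poppy: left subtree has 1 node {bay}, right has 6 {lime, plum, tulip, fir, elm, kale}.
  Root kale: left subtree has 5 nodes {lime, plum, tulip, fir, elm}, right has 0 { }.
    Root fir: left subtree has 3 nodes {lime, plum, tulip}, right has 1 {elm}.
      Root tulip: left subtree has 2 nodes {lime, plum}, right has 0 { }.
        Root plum: left subtree has 1 node {lime}, right has 0 { }.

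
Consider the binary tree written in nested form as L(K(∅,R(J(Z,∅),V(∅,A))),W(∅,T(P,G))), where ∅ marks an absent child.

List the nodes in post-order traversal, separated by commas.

Post-order visits the left subtree, then the right subtree, then the node.
At L: go left to K.
  At K: no left child.
  At K: go right to R.
    At R: go left to J.
      At J: go left to Z.
        Z is a leaf — visit Z.
      At J: no right child.
      Visit J.
    At R: go right to V.
      At V: no left child.
      At V: go right to A.
        A is a leaf — visit A.
      Visit V.
    Visit R.
  Visit K.
At L: go right to W.
  At W: no left child.
  At W: go right to T.
    At T: go left to P.
      P is a leaf — visit P.
    At T: go right to G.
      G is a leaf — visit G.
    Visit T.
  Visit W.
Visit L.

Z, J, A, V, R, K, P, G, T, W, L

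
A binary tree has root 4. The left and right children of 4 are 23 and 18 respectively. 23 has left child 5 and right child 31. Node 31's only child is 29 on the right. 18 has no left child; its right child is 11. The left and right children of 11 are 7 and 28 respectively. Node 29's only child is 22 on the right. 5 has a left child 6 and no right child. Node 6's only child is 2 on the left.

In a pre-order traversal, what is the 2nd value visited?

23

Pre-order visits the node, then its left subtree, then its right subtree.
Visit 4.
At 4: go left to 23.
  Visit 23.
  At 23: go left to 5.
    Visit 5.
    At 5: go left to 6.
      Visit 6.
      At 6: go left to 2.
        2 is a leaf — visit 2.
      At 6: no right child.
    At 5: no right child.
  At 23: go right to 31.
    Visit 31.
    At 31: no left child.
    At 31: go right to 29.
      Visit 29.
      At 29: no left child.
      At 29: go right to 22.
        22 is a leaf — visit 22.
At 4: go right to 18.
  Visit 18.
  At 18: no left child.
  At 18: go right to 11.
    Visit 11.
    At 11: go left to 7.
      7 is a leaf — visit 7.
    At 11: go right to 28.
      28 is a leaf — visit 28.
Full pre-order sequence: 4, 23, 5, 6, 2, 31, 29, 22, 18, 11, 7, 28.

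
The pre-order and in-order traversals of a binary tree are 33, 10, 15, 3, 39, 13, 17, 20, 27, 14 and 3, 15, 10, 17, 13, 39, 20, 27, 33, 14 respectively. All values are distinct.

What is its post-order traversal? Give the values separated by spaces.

3 15 17 13 27 20 39 10 14 33

The first element of pre-order is the root; it splits in-order into left and right subtrees.
Root 33: left subtree has 8 nodes {3, 15, 10, 17, 13, 39, 20, 27}, right has 1 {14}.
  Root 10: left subtree has 2 nodes {3, 15}, right has 5 {17, 13, 39, 20, 27}.
    Root 15: left subtree has 1 node {3}, right has 0 { }.
    Root 39: left subtree has 2 nodes {17, 13}, right has 2 {20, 27}.
      Root 13: left subtree has 1 node {17}, right has 0 { }.
      Root 20: left subtree has 0 nodes { }, right has 1 {27}.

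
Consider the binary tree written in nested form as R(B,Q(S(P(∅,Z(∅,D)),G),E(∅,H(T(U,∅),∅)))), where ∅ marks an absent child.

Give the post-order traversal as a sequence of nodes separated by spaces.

Post-order visits the left subtree, then the right subtree, then the node.
At R: go left to B.
  B is a leaf — visit B.
At R: go right to Q.
  At Q: go left to S.
    At S: go left to P.
      At P: no left child.
      At P: go right to Z.
        At Z: no left child.
        At Z: go right to D.
          D is a leaf — visit D.
        Visit Z.
      Visit P.
    At S: go right to G.
      G is a leaf — visit G.
    Visit S.
  At Q: go right to E.
    At E: no left child.
    At E: go right to H.
      At H: go left to T.
        At T: go left to U.
          U is a leaf — visit U.
        At T: no right child.
        Visit T.
      At H: no right child.
      Visit H.
    Visit E.
  Visit Q.
Visit R.

B D Z P G S U T H E Q R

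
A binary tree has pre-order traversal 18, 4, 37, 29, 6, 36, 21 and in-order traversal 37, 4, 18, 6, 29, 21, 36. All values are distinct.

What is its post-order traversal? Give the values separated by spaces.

37 4 6 21 36 29 18

The first element of pre-order is the root; it splits in-order into left and right subtrees.
Root 18: left subtree has 2 nodes {37, 4}, right has 4 {6, 29, 21, 36}.
  Root 4: left subtree has 1 node {37}, right has 0 { }.
  Root 29: left subtree has 1 node {6}, right has 2 {21, 36}.
    Root 36: left subtree has 1 node {21}, right has 0 { }.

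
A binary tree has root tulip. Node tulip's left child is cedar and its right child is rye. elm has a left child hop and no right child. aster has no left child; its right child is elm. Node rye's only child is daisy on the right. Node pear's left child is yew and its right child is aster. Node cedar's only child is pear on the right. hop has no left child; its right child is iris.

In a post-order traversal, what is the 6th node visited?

Post-order visits the left subtree, then the right subtree, then the node.
At tulip: go left to cedar.
  At cedar: no left child.
  At cedar: go right to pear.
    At pear: go left to yew.
      yew is a leaf — visit yew.
    At pear: go right to aster.
      At aster: no left child.
      At aster: go right to elm.
        At elm: go left to hop.
          At hop: no left child.
          At hop: go right to iris.
            iris is a leaf — visit iris.
          Visit hop.
        At elm: no right child.
        Visit elm.
      Visit aster.
    Visit pear.
  Visit cedar.
At tulip: go right to rye.
  At rye: no left child.
  At rye: go right to daisy.
    daisy is a leaf — visit daisy.
  Visit rye.
Visit tulip.
Full post-order sequence: yew, iris, hop, elm, aster, pear, cedar, daisy, rye, tulip.

pear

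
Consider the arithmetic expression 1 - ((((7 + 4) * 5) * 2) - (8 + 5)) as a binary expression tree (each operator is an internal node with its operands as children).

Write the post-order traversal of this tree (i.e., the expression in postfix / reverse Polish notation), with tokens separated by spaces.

Post-order on an expression tree gives postfix notation: for each operator, emit left operand, right operand, then the operator.

1 7 4 + 5 * 2 * 8 5 + - -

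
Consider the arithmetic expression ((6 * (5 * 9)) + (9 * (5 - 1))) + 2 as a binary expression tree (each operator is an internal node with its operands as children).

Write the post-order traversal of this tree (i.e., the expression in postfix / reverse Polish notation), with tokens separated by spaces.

Post-order on an expression tree gives postfix notation: for each operator, emit left operand, right operand, then the operator.

6 5 9 * * 9 5 1 - * + 2 +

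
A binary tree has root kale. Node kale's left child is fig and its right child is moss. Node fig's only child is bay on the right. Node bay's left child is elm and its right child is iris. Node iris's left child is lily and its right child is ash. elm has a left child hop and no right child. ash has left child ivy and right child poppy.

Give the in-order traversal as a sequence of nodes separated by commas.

In-order visits the left subtree, then the node, then the right subtree.
At kale: go left to fig.
  At fig: no left child.
  Visit fig.
  At fig: go right to bay.
    At bay: go left to elm.
      At elm: go left to hop.
        hop is a leaf — visit hop.
      Visit elm.
      At elm: no right child.
    Visit bay.
    At bay: go right to iris.
      At iris: go left to lily.
        lily is a leaf — visit lily.
      Visit iris.
      At iris: go right to ash.
        At ash: go left to ivy.
          ivy is a leaf — visit ivy.
        Visit ash.
        At ash: go right to poppy.
          poppy is a leaf — visit poppy.
Visit kale.
At kale: go right to moss.
  moss is a leaf — visit moss.

fig, hop, elm, bay, lily, iris, ivy, ash, poppy, kale, moss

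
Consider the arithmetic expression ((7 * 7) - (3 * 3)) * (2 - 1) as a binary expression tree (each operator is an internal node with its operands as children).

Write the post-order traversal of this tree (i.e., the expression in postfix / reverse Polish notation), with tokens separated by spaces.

7 7 * 3 3 * - 2 1 - *

Post-order on an expression tree gives postfix notation: for each operator, emit left operand, right operand, then the operator.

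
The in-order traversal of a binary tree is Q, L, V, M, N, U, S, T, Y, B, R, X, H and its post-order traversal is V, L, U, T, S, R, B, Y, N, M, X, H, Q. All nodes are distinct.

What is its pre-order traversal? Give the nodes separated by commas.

Q, H, X, M, L, V, N, Y, S, U, T, B, R

The last element of post-order is the root; it splits in-order into left and right subtrees.
Root Q: left subtree has 0 nodes { }, right has 12 {L, V, M, N, U, S, T, Y, B, R, X, H}.
  Root H: left subtree has 11 nodes {L, V, M, N, U, S, T, Y, B, R, X}, right has 0 { }.
    Root X: left subtree has 10 nodes {L, V, M, N, U, S, T, Y, B, R}, right has 0 { }.
      Root M: left subtree has 2 nodes {L, V}, right has 7 {N, U, S, T, Y, B, R}.
        Root L: left subtree has 0 nodes { }, right has 1 {V}.
        Root N: left subtree has 0 nodes { }, right has 6 {U, S, T, Y, B, R}.
          Root Y: left subtree has 3 nodes {U, S, T}, right has 2 {B, R}.
            Root S: left subtree has 1 node {U}, right has 1 {T}.
            Root B: left subtree has 0 nodes { }, right has 1 {R}.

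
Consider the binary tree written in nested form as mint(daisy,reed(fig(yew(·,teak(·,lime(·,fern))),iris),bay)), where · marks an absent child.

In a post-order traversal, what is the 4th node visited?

teak

Post-order visits the left subtree, then the right subtree, then the node.
At mint: go left to daisy.
  daisy is a leaf — visit daisy.
At mint: go right to reed.
  At reed: go left to fig.
    At fig: go left to yew.
      At yew: no left child.
      At yew: go right to teak.
        At teak: no left child.
        At teak: go right to lime.
          At lime: no left child.
          At lime: go right to fern.
            fern is a leaf — visit fern.
          Visit lime.
        Visit teak.
      Visit yew.
    At fig: go right to iris.
      iris is a leaf — visit iris.
    Visit fig.
  At reed: go right to bay.
    bay is a leaf — visit bay.
  Visit reed.
Visit mint.
Full post-order sequence: daisy, fern, lime, teak, yew, iris, fig, bay, reed, mint.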